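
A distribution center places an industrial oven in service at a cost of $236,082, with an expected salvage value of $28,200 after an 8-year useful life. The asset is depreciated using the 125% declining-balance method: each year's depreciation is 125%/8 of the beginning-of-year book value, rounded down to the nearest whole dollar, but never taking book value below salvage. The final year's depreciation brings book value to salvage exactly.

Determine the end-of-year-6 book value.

Depreciable base = $236,082 − $28,200 = $207,882.
Year 1: ⌊$236,082 × 125%/8⌋ = $36,887. Book value $199,195.
Year 2: ⌊$199,195 × 125%/8⌋ = $31,124. Book value $168,071.
Year 3: ⌊$168,071 × 125%/8⌋ = $26,261. Book value $141,810.
Year 4: ⌊$141,810 × 125%/8⌋ = $22,157. Book value $119,653.
Year 5: ⌊$119,653 × 125%/8⌋ = $18,695. Book value $100,958.
Year 6: ⌊$100,958 × 125%/8⌋ = $15,774. Book value $85,184.

$85,184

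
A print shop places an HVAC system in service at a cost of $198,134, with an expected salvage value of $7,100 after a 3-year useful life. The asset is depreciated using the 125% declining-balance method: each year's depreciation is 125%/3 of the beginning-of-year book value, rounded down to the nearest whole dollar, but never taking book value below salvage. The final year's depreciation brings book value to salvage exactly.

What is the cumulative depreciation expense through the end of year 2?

Depreciable base = $198,134 − $7,100 = $191,034.
Year 1: ⌊$198,134 × 125%/3⌋ = $82,555. Book value $115,579.
Year 2: ⌊$115,579 × 125%/3⌋ = $48,157. Book value $67,422.
Accumulated through year 2 = $198,134 − $67,422 = $130,712.

$130,712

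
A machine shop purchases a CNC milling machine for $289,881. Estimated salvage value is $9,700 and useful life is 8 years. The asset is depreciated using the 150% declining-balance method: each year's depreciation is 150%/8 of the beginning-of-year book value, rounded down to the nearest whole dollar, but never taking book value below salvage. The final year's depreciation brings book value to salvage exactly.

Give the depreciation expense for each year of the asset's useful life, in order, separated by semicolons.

$54,352; $44,161; $35,881; $29,153; $23,687; $19,246; $15,637; $58,064

Depreciable base = $289,881 − $9,700 = $280,181.
Year 1: ⌊$289,881 × 150%/8⌋ = $54,352. Book value $235,529.
Year 2: ⌊$235,529 × 150%/8⌋ = $44,161. Book value $191,368.
Year 3: ⌊$191,368 × 150%/8⌋ = $35,881. Book value $155,487.
Year 4: ⌊$155,487 × 150%/8⌋ = $29,153. Book value $126,334.
Year 5: ⌊$126,334 × 150%/8⌋ = $23,687. Book value $102,647.
Year 6: ⌊$102,647 × 150%/8⌋ = $19,246. Book value $83,401.
Year 7: ⌊$83,401 × 150%/8⌋ = $15,637. Book value $67,764.
Year 8 (final): $67,764 − $9,700 = $58,064. Book value $9,700.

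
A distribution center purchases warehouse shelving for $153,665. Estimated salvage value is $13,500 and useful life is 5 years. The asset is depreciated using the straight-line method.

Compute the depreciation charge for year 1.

$28,033

Depreciable base = $153,665 − $13,500 = $140,165.
Annual expense = $140,165 / 5 = $28,033.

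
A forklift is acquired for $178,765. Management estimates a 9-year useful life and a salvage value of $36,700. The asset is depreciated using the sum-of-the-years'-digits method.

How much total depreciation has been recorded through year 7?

$132,594

Depreciable base = $178,765 − $36,700 = $142,065.
Sum of the years' digits = 9+8+7+6+5+4+3+2+1 = 45.
Year 1: $142,065 × 9/45 = $28,413. Book value $150,352.
Year 2: $142,065 × 8/45 = $25,256. Book value $125,096.
Year 3: $142,065 × 7/45 = $22,099. Book value $102,997.
Year 4: $142,065 × 6/45 = $18,942. Book value $84,055.
Year 5: $142,065 × 5/45 = $15,785. Book value $68,270.
Year 6: $142,065 × 4/45 = $12,628. Book value $55,642.
Year 7: $142,065 × 3/45 = $9,471. Book value $46,171.
Accumulated through year 7 = $178,765 − $46,171 = $132,594.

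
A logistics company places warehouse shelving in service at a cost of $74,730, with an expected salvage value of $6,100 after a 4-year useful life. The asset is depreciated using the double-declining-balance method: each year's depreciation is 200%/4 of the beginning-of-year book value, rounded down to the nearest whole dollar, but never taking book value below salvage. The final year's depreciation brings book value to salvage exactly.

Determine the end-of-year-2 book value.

Depreciable base = $74,730 − $6,100 = $68,630.
Year 1: ⌊$74,730 × 200%/4⌋ = $37,365. Book value $37,365.
Year 2: ⌊$37,365 × 200%/4⌋ = $18,682. Book value $18,683.

$18,683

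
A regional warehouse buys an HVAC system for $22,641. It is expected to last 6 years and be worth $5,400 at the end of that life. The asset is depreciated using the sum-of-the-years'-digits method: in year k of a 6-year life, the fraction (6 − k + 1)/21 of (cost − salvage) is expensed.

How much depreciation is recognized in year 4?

$2,463

Depreciable base = $22,641 − $5,400 = $17,241.
Sum of the years' digits = 6+5+4+3+2+1 = 21.
Year 1: $17,241 × 6/21 = $4,926. Book value $17,715.
Year 2: $17,241 × 5/21 = $4,105. Book value $13,610.
Year 3: $17,241 × 4/21 = $3,284. Book value $10,326.
Year 4: $17,241 × 3/21 = $2,463. Book value $7,863.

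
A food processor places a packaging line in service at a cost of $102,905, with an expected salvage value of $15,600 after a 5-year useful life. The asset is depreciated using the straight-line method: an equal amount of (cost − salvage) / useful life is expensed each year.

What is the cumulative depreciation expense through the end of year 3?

Depreciable base = $102,905 − $15,600 = $87,305.
Annual expense = $87,305 / 5 = $17,461.
End of year 1: book value $85,444.
End of year 2: book value $67,983.
End of year 3: book value $50,522.
Accumulated through year 3 = $102,905 − $50,522 = $52,383.

$52,383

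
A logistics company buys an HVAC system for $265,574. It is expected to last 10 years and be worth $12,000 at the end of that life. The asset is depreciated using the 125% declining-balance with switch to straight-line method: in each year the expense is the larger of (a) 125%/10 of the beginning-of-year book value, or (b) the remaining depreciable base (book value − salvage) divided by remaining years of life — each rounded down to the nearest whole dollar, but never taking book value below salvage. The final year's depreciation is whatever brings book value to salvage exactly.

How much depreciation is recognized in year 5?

$23,702

Depreciable base = $265,574 − $12,000 = $253,574.
Year 1: DB = ⌊$265,574 × 125%/10⌋ = $33,196; SL = ⌊$253,574/10⌋ = $25,357 → take DB $33,196. Book value $232,378.
Year 2: DB = ⌊$232,378 × 125%/10⌋ = $29,047; SL = ⌊$220,378/9⌋ = $24,486 → take DB $29,047. Book value $203,331.
Year 3: DB = ⌊$203,331 × 125%/10⌋ = $25,416; SL = ⌊$191,331/8⌋ = $23,916 → take DB $25,416. Book value $177,915.
Year 4: DB = ⌊$177,915 × 125%/10⌋ = $22,239; SL = ⌊$165,915/7⌋ = $23,702 → take SL $23,702. Book value $154,213.
Year 5: DB = ⌊$154,213 × 125%/10⌋ = $19,276; SL = ⌊$142,213/6⌋ = $23,702 → take SL $23,702. Book value $130,511.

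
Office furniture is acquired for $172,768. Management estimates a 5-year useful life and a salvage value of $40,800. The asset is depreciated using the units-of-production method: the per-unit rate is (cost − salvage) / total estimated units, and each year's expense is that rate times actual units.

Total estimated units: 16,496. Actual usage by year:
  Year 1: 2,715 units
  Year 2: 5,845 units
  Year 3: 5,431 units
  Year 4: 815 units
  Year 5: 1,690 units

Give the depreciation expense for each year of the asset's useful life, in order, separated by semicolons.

Depreciable base = $172,768 − $40,800 = $131,968.
Rate = $131,968 / 16,496 units = $8 per unit.
Year 1: 2,715 × $8 = $21,720. Book value $151,048.
Year 2: 5,845 × $8 = $46,760. Book value $104,288.
Year 3: 5,431 × $8 = $43,448. Book value $60,840.
Year 4: 815 × $8 = $6,520. Book value $54,320.
Year 5: 1,690 × $8 = $13,520. Book value $40,800.

$21,720; $46,760; $43,448; $6,520; $13,520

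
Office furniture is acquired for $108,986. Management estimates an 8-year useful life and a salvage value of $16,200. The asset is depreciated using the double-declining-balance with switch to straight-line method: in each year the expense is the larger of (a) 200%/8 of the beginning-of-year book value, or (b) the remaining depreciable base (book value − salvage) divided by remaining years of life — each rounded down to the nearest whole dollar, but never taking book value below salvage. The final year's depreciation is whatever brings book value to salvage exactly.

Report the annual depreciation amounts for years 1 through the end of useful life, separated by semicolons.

Depreciable base = $108,986 − $16,200 = $92,786.
Year 1: DB = ⌊$108,986 × 200%/8⌋ = $27,246; SL = ⌊$92,786/8⌋ = $11,598 → take DB $27,246. Book value $81,740.
Year 2: DB = ⌊$81,740 × 200%/8⌋ = $20,435; SL = ⌊$65,540/7⌋ = $9,362 → take DB $20,435. Book value $61,305.
Year 3: DB = ⌊$61,305 × 200%/8⌋ = $15,326; SL = ⌊$45,105/6⌋ = $7,517 → take DB $15,326. Book value $45,979.
Year 4: DB = ⌊$45,979 × 200%/8⌋ = $11,494; SL = ⌊$29,779/5⌋ = $5,955 → take DB $11,494. Book value $34,485.
Year 5: DB = ⌊$34,485 × 200%/8⌋ = $8,621; SL = ⌊$18,285/4⌋ = $4,571 → take DB $8,621. Book value $25,864.
Year 6: DB = ⌊$25,864 × 200%/8⌋ = $6,466; SL = ⌊$9,664/3⌋ = $3,221 → take DB $6,466. Book value $19,398.
Year 7: DB = ⌊$19,398 × 200%/8⌋ = $4,849; SL = ⌊$3,198/2⌋ = $1,599 → take DB $4,849, capped at $3,198. Book value $16,200.
Year 8 (final): $16,200 − $16,200 = $0. Book value $16,200.

$27,246; $20,435; $15,326; $11,494; $8,621; $6,466; $3,198; $0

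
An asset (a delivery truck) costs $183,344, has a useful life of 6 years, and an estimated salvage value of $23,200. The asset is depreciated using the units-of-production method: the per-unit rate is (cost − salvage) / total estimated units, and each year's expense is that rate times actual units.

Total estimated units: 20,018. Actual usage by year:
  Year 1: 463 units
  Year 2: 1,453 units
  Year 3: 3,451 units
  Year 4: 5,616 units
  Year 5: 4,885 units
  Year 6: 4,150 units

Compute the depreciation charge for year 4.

$44,928

Depreciable base = $183,344 − $23,200 = $160,144.
Rate = $160,144 / 20,018 units = $8 per unit.
Year 1: 463 × $8 = $3,704. Book value $179,640.
Year 2: 1,453 × $8 = $11,624. Book value $168,016.
Year 3: 3,451 × $8 = $27,608. Book value $140,408.
Year 4: 5,616 × $8 = $44,928. Book value $95,480.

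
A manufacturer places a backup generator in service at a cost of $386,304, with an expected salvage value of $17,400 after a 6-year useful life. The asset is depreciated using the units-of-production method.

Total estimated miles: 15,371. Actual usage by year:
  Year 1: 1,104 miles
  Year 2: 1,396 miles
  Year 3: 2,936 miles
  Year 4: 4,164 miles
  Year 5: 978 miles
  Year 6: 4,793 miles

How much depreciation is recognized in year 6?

Depreciable base = $386,304 − $17,400 = $368,904.
Rate = $368,904 / 15,371 miles = $24 per mile.
Year 1: 1,104 × $24 = $26,496. Book value $359,808.
Year 2: 1,396 × $24 = $33,504. Book value $326,304.
Year 3: 2,936 × $24 = $70,464. Book value $255,840.
Year 4: 4,164 × $24 = $99,936. Book value $155,904.
Year 5: 978 × $24 = $23,472. Book value $132,432.
Year 6: 4,793 × $24 = $115,032. Book value $17,400.

$115,032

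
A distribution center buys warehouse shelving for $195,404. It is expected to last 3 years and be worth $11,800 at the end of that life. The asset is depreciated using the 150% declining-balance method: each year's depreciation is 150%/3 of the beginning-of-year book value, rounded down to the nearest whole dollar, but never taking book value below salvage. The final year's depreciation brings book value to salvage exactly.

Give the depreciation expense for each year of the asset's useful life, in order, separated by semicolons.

Depreciable base = $195,404 − $11,800 = $183,604.
Year 1: ⌊$195,404 × 150%/3⌋ = $97,702. Book value $97,702.
Year 2: ⌊$97,702 × 150%/3⌋ = $48,851. Book value $48,851.
Year 3 (final): $48,851 − $11,800 = $37,051. Book value $11,800.

$97,702; $48,851; $37,051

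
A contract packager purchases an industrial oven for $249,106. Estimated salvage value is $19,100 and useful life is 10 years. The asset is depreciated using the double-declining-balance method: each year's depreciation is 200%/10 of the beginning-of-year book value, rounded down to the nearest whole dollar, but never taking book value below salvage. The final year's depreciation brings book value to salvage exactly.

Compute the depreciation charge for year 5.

$20,407

Depreciable base = $249,106 − $19,100 = $230,006.
Year 1: ⌊$249,106 × 200%/10⌋ = $49,821. Book value $199,285.
Year 2: ⌊$199,285 × 200%/10⌋ = $39,857. Book value $159,428.
Year 3: ⌊$159,428 × 200%/10⌋ = $31,885. Book value $127,543.
Year 4: ⌊$127,543 × 200%/10⌋ = $25,508. Book value $102,035.
Year 5: ⌊$102,035 × 200%/10⌋ = $20,407. Book value $81,628.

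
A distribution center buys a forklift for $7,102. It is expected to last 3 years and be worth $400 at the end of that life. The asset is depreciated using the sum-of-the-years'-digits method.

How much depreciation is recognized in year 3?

Depreciable base = $7,102 − $400 = $6,702.
Sum of the years' digits = 3+2+1 = 6.
Year 1: $6,702 × 3/6 = $3,351. Book value $3,751.
Year 2: $6,702 × 2/6 = $2,234. Book value $1,517.
Year 3: $6,702 × 1/6 = $1,117. Book value $400.

$1,117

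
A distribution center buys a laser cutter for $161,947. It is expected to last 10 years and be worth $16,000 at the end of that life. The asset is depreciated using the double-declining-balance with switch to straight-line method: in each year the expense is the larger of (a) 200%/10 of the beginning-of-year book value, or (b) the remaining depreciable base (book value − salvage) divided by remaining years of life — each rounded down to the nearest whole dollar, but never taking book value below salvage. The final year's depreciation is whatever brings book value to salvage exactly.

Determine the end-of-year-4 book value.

Depreciable base = $161,947 − $16,000 = $145,947.
Year 1: DB = ⌊$161,947 × 200%/10⌋ = $32,389; SL = ⌊$145,947/10⌋ = $14,594 → take DB $32,389. Book value $129,558.
Year 2: DB = ⌊$129,558 × 200%/10⌋ = $25,911; SL = ⌊$113,558/9⌋ = $12,617 → take DB $25,911. Book value $103,647.
Year 3: DB = ⌊$103,647 × 200%/10⌋ = $20,729; SL = ⌊$87,647/8⌋ = $10,955 → take DB $20,729. Book value $82,918.
Year 4: DB = ⌊$82,918 × 200%/10⌋ = $16,583; SL = ⌊$66,918/7⌋ = $9,559 → take DB $16,583. Book value $66,335.

$66,335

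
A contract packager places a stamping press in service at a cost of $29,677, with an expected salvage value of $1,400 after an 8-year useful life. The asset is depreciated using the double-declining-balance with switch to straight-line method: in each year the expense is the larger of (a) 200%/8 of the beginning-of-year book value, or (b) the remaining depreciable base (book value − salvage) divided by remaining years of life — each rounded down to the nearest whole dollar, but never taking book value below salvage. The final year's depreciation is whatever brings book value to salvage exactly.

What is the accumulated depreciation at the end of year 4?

Depreciable base = $29,677 − $1,400 = $28,277.
Year 1: DB = ⌊$29,677 × 200%/8⌋ = $7,419; SL = ⌊$28,277/8⌋ = $3,534 → take DB $7,419. Book value $22,258.
Year 2: DB = ⌊$22,258 × 200%/8⌋ = $5,564; SL = ⌊$20,858/7⌋ = $2,979 → take DB $5,564. Book value $16,694.
Year 3: DB = ⌊$16,694 × 200%/8⌋ = $4,173; SL = ⌊$15,294/6⌋ = $2,549 → take DB $4,173. Book value $12,521.
Year 4: DB = ⌊$12,521 × 200%/8⌋ = $3,130; SL = ⌊$11,121/5⌋ = $2,224 → take DB $3,130. Book value $9,391.
Accumulated through year 4 = $29,677 − $9,391 = $20,286.

$20,286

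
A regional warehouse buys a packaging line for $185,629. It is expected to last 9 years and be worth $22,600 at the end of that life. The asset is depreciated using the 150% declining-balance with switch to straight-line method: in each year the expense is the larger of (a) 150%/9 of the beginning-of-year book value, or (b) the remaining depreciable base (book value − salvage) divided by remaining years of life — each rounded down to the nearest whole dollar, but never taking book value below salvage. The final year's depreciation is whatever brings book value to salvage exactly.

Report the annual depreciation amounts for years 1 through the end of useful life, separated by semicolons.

Depreciable base = $185,629 − $22,600 = $163,029.
Year 1: DB = ⌊$185,629 × 150%/9⌋ = $30,938; SL = ⌊$163,029/9⌋ = $18,114 → take DB $30,938. Book value $154,691.
Year 2: DB = ⌊$154,691 × 150%/9⌋ = $25,781; SL = ⌊$132,091/8⌋ = $16,511 → take DB $25,781. Book value $128,910.
Year 3: DB = ⌊$128,910 × 150%/9⌋ = $21,485; SL = ⌊$106,310/7⌋ = $15,187 → take DB $21,485. Book value $107,425.
Year 4: DB = ⌊$107,425 × 150%/9⌋ = $17,904; SL = ⌊$84,825/6⌋ = $14,137 → take DB $17,904. Book value $89,521.
Year 5: DB = ⌊$89,521 × 150%/9⌋ = $14,920; SL = ⌊$66,921/5⌋ = $13,384 → take DB $14,920. Book value $74,601.
Year 6: DB = ⌊$74,601 × 150%/9⌋ = $12,433; SL = ⌊$52,001/4⌋ = $13,000 → take SL $13,000. Book value $61,601.
Year 7: DB = ⌊$61,601 × 150%/9⌋ = $10,266; SL = ⌊$39,001/3⌋ = $13,000 → take SL $13,000. Book value $48,601.
Year 8: DB = ⌊$48,601 × 150%/9⌋ = $8,100; SL = ⌊$26,001/2⌋ = $13,000 → take SL $13,000. Book value $35,601.
Year 9 (final): $35,601 − $22,600 = $13,001. Book value $22,600.

$30,938; $25,781; $21,485; $17,904; $14,920; $13,000; $13,000; $13,000; $13,001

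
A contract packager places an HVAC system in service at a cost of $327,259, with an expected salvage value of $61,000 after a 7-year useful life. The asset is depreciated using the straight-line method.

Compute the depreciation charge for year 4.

Depreciable base = $327,259 − $61,000 = $266,259.
Annual expense = $266,259 / 7 = $38,037.

$38,037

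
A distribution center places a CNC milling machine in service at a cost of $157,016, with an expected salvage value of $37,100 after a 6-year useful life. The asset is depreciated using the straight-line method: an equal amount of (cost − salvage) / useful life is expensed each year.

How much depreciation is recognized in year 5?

Depreciable base = $157,016 − $37,100 = $119,916.
Annual expense = $119,916 / 6 = $19,986.

$19,986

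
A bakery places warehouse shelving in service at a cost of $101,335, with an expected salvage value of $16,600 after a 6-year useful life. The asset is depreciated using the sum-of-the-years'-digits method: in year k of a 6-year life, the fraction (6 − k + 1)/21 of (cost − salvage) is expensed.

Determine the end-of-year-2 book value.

Depreciable base = $101,335 − $16,600 = $84,735.
Sum of the years' digits = 6+5+4+3+2+1 = 21.
Year 1: $84,735 × 6/21 = $24,210. Book value $77,125.
Year 2: $84,735 × 5/21 = $20,175. Book value $56,950.

$56,950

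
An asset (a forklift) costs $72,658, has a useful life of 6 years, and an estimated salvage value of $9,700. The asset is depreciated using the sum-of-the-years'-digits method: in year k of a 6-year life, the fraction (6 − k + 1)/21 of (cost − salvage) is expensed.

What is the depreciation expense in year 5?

$5,996

Depreciable base = $72,658 − $9,700 = $62,958.
Sum of the years' digits = 6+5+4+3+2+1 = 21.
Year 1: $62,958 × 6/21 = $17,988. Book value $54,670.
Year 2: $62,958 × 5/21 = $14,990. Book value $39,680.
Year 3: $62,958 × 4/21 = $11,992. Book value $27,688.
Year 4: $62,958 × 3/21 = $8,994. Book value $18,694.
Year 5: $62,958 × 2/21 = $5,996. Book value $12,698.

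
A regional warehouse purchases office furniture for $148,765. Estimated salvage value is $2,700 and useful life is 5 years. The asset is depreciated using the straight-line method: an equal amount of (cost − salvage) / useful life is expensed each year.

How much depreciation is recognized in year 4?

$29,213

Depreciable base = $148,765 − $2,700 = $146,065.
Annual expense = $146,065 / 5 = $29,213.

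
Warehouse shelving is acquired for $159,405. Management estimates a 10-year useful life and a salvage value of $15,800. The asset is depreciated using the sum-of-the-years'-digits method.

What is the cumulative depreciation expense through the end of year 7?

Depreciable base = $159,405 − $15,800 = $143,605.
Sum of the years' digits = 10+9+8+7+6+5+4+3+2+1 = 55.
Year 1: $143,605 × 10/55 = $26,110. Book value $133,295.
Year 2: $143,605 × 9/55 = $23,499. Book value $109,796.
Year 3: $143,605 × 8/55 = $20,888. Book value $88,908.
Year 4: $143,605 × 7/55 = $18,277. Book value $70,631.
Year 5: $143,605 × 6/55 = $15,666. Book value $54,965.
Year 6: $143,605 × 5/55 = $13,055. Book value $41,910.
Year 7: $143,605 × 4/55 = $10,444. Book value $31,466.
Accumulated through year 7 = $159,405 − $31,466 = $127,939.

$127,939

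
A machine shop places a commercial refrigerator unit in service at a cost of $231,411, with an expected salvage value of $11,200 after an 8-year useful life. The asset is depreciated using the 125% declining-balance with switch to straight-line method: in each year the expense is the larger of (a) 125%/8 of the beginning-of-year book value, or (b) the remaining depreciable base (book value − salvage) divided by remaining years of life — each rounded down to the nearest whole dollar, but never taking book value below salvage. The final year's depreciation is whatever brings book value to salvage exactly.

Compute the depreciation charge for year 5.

Depreciable base = $231,411 − $11,200 = $220,211.
Year 1: DB = ⌊$231,411 × 125%/8⌋ = $36,157; SL = ⌊$220,211/8⌋ = $27,526 → take DB $36,157. Book value $195,254.
Year 2: DB = ⌊$195,254 × 125%/8⌋ = $30,508; SL = ⌊$184,054/7⌋ = $26,293 → take DB $30,508. Book value $164,746.
Year 3: DB = ⌊$164,746 × 125%/8⌋ = $25,741; SL = ⌊$153,546/6⌋ = $25,591 → take DB $25,741. Book value $139,005.
Year 4: DB = ⌊$139,005 × 125%/8⌋ = $21,719; SL = ⌊$127,805/5⌋ = $25,561 → take SL $25,561. Book value $113,444.
Year 5: DB = ⌊$113,444 × 125%/8⌋ = $17,725; SL = ⌊$102,244/4⌋ = $25,561 → take SL $25,561. Book value $87,883.

$25,561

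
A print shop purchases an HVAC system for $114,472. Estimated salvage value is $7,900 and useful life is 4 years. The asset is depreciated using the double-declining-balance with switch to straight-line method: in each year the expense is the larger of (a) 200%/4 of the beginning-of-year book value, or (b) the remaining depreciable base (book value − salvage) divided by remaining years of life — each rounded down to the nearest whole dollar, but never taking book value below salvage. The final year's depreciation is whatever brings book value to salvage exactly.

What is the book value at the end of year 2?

Depreciable base = $114,472 − $7,900 = $106,572.
Year 1: DB = ⌊$114,472 × 200%/4⌋ = $57,236; SL = ⌊$106,572/4⌋ = $26,643 → take DB $57,236. Book value $57,236.
Year 2: DB = ⌊$57,236 × 200%/4⌋ = $28,618; SL = ⌊$49,336/3⌋ = $16,445 → take DB $28,618. Book value $28,618.

$28,618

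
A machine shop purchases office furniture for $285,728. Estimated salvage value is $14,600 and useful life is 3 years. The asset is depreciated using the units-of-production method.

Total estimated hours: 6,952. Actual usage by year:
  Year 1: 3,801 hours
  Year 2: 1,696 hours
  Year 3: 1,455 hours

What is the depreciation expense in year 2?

$66,144

Depreciable base = $285,728 − $14,600 = $271,128.
Rate = $271,128 / 6,952 hours = $39 per hour.
Year 1: 3,801 × $39 = $148,239. Book value $137,489.
Year 2: 1,696 × $39 = $66,144. Book value $71,345.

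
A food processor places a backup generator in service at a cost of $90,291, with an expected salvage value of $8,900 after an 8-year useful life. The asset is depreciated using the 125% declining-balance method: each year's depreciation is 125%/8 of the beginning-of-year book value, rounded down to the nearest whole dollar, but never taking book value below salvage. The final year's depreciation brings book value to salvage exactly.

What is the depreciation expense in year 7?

Depreciable base = $90,291 − $8,900 = $81,391.
Year 1: ⌊$90,291 × 125%/8⌋ = $14,107. Book value $76,184.
Year 2: ⌊$76,184 × 125%/8⌋ = $11,903. Book value $64,281.
Year 3: ⌊$64,281 × 125%/8⌋ = $10,043. Book value $54,238.
Year 4: ⌊$54,238 × 125%/8⌋ = $8,474. Book value $45,764.
Year 5: ⌊$45,764 × 125%/8⌋ = $7,150. Book value $38,614.
Year 6: ⌊$38,614 × 125%/8⌋ = $6,033. Book value $32,581.
Year 7: ⌊$32,581 × 125%/8⌋ = $5,090. Book value $27,491.

$5,090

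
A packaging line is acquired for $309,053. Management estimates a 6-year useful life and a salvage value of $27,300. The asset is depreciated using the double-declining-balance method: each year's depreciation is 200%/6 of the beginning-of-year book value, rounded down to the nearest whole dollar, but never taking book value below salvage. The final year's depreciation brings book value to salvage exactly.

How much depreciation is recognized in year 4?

$30,524

Depreciable base = $309,053 − $27,300 = $281,753.
Year 1: ⌊$309,053 × 200%/6⌋ = $103,017. Book value $206,036.
Year 2: ⌊$206,036 × 200%/6⌋ = $68,678. Book value $137,358.
Year 3: ⌊$137,358 × 200%/6⌋ = $45,786. Book value $91,572.
Year 4: ⌊$91,572 × 200%/6⌋ = $30,524. Book value $61,048.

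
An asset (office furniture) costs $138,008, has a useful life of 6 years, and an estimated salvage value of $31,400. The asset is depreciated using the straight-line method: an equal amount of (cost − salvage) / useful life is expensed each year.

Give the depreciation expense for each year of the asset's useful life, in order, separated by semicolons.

Depreciable base = $138,008 − $31,400 = $106,608.
Annual expense = $106,608 / 6 = $17,768.
End of year 1: book value $120,240.
End of year 2: book value $102,472.
End of year 3: book value $84,704.
End of year 4: book value $66,936.
End of year 5: book value $49,168.
End of year 6: book value $31,400.

$17,768; $17,768; $17,768; $17,768; $17,768; $17,768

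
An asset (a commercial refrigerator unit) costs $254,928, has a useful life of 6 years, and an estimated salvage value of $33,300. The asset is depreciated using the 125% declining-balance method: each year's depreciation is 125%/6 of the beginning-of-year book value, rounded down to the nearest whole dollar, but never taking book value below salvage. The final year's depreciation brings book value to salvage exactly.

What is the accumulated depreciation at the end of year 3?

Depreciable base = $254,928 − $33,300 = $221,628.
Year 1: ⌊$254,928 × 125%/6⌋ = $53,110. Book value $201,818.
Year 2: ⌊$201,818 × 125%/6⌋ = $42,045. Book value $159,773.
Year 3: ⌊$159,773 × 125%/6⌋ = $33,286. Book value $126,487.
Accumulated through year 3 = $254,928 − $126,487 = $128,441.

$128,441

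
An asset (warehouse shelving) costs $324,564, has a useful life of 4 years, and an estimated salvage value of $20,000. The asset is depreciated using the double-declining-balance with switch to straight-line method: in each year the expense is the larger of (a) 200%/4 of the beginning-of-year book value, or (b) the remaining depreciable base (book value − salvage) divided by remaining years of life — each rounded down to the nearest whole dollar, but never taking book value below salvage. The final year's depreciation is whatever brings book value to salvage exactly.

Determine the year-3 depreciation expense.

Depreciable base = $324,564 − $20,000 = $304,564.
Year 1: DB = ⌊$324,564 × 200%/4⌋ = $162,282; SL = ⌊$304,564/4⌋ = $76,141 → take DB $162,282. Book value $162,282.
Year 2: DB = ⌊$162,282 × 200%/4⌋ = $81,141; SL = ⌊$142,282/3⌋ = $47,427 → take DB $81,141. Book value $81,141.
Year 3: DB = ⌊$81,141 × 200%/4⌋ = $40,570; SL = ⌊$61,141/2⌋ = $30,570 → take DB $40,570. Book value $40,571.

$40,570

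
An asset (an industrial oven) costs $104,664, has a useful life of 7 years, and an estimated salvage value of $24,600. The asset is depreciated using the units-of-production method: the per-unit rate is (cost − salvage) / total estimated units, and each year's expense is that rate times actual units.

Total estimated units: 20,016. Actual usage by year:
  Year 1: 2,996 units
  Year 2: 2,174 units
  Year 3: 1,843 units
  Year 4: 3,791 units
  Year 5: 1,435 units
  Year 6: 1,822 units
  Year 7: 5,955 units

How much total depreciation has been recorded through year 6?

$56,244

Depreciable base = $104,664 − $24,600 = $80,064.
Rate = $80,064 / 20,016 units = $4 per unit.
Year 1: 2,996 × $4 = $11,984. Book value $92,680.
Year 2: 2,174 × $4 = $8,696. Book value $83,984.
Year 3: 1,843 × $4 = $7,372. Book value $76,612.
Year 4: 3,791 × $4 = $15,164. Book value $61,448.
Year 5: 1,435 × $4 = $5,740. Book value $55,708.
Year 6: 1,822 × $4 = $7,288. Book value $48,420.
Accumulated through year 6 = $104,664 − $48,420 = $56,244.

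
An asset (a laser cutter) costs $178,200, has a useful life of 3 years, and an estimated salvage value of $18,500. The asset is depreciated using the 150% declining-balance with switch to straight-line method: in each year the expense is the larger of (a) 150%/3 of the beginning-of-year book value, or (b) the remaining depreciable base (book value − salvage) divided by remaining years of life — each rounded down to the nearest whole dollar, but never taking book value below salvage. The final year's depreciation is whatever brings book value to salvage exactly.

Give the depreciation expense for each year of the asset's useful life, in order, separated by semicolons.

Depreciable base = $178,200 − $18,500 = $159,700.
Year 1: DB = ⌊$178,200 × 150%/3⌋ = $89,100; SL = ⌊$159,700/3⌋ = $53,233 → take DB $89,100. Book value $89,100.
Year 2: DB = ⌊$89,100 × 150%/3⌋ = $44,550; SL = ⌊$70,600/2⌋ = $35,300 → take DB $44,550. Book value $44,550.
Year 3 (final): $44,550 − $18,500 = $26,050. Book value $18,500.

$89,100; $44,550; $26,050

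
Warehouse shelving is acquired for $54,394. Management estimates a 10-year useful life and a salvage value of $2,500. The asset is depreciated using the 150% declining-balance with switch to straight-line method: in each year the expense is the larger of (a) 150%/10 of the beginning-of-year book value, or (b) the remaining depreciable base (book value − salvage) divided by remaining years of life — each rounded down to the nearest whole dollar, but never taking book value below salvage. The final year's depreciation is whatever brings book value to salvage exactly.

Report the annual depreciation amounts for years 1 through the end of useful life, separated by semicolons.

$8,159; $6,935; $5,895; $5,010; $4,315; $4,316; $4,316; $4,316; $4,316; $4,316

Depreciable base = $54,394 − $2,500 = $51,894.
Year 1: DB = ⌊$54,394 × 150%/10⌋ = $8,159; SL = ⌊$51,894/10⌋ = $5,189 → take DB $8,159. Book value $46,235.
Year 2: DB = ⌊$46,235 × 150%/10⌋ = $6,935; SL = ⌊$43,735/9⌋ = $4,859 → take DB $6,935. Book value $39,300.
Year 3: DB = ⌊$39,300 × 150%/10⌋ = $5,895; SL = ⌊$36,800/8⌋ = $4,600 → take DB $5,895. Book value $33,405.
Year 4: DB = ⌊$33,405 × 150%/10⌋ = $5,010; SL = ⌊$30,905/7⌋ = $4,415 → take DB $5,010. Book value $28,395.
Year 5: DB = ⌊$28,395 × 150%/10⌋ = $4,259; SL = ⌊$25,895/6⌋ = $4,315 → take SL $4,315. Book value $24,080.
Year 6: DB = ⌊$24,080 × 150%/10⌋ = $3,612; SL = ⌊$21,580/5⌋ = $4,316 → take SL $4,316. Book value $19,764.
Year 7: DB = ⌊$19,764 × 150%/10⌋ = $2,964; SL = ⌊$17,264/4⌋ = $4,316 → take SL $4,316. Book value $15,448.
Year 8: DB = ⌊$15,448 × 150%/10⌋ = $2,317; SL = ⌊$12,948/3⌋ = $4,316 → take SL $4,316. Book value $11,132.
Year 9: DB = ⌊$11,132 × 150%/10⌋ = $1,669; SL = ⌊$8,632/2⌋ = $4,316 → take SL $4,316. Book value $6,816.
Year 10 (final): $6,816 − $2,500 = $4,316. Book value $2,500.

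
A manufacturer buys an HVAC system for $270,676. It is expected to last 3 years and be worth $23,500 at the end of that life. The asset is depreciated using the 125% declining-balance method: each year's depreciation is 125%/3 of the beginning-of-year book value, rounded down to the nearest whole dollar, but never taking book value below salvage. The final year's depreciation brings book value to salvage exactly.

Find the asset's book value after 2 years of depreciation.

Depreciable base = $270,676 − $23,500 = $247,176.
Year 1: ⌊$270,676 × 125%/3⌋ = $112,781. Book value $157,895.
Year 2: ⌊$157,895 × 125%/3⌋ = $65,789. Book value $92,106.

$92,106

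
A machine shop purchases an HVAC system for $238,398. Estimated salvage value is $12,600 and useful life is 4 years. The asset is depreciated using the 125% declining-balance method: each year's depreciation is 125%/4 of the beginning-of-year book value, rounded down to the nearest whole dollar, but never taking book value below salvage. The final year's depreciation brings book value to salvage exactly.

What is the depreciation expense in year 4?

Depreciable base = $238,398 − $12,600 = $225,798.
Year 1: ⌊$238,398 × 125%/4⌋ = $74,499. Book value $163,899.
Year 2: ⌊$163,899 × 125%/4⌋ = $51,218. Book value $112,681.
Year 3: ⌊$112,681 × 125%/4⌋ = $35,212. Book value $77,469.
Year 4 (final): $77,469 − $12,600 = $64,869. Book value $12,600.

$64,869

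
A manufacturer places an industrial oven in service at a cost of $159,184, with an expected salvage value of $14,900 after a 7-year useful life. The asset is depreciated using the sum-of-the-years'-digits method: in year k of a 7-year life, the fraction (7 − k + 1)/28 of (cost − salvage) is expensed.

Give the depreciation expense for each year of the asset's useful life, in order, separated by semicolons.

Depreciable base = $159,184 − $14,900 = $144,284.
Sum of the years' digits = 7+6+5+4+3+2+1 = 28.
Year 1: $144,284 × 7/28 = $36,071. Book value $123,113.
Year 2: $144,284 × 6/28 = $30,918. Book value $92,195.
Year 3: $144,284 × 5/28 = $25,765. Book value $66,430.
Year 4: $144,284 × 4/28 = $20,612. Book value $45,818.
Year 5: $144,284 × 3/28 = $15,459. Book value $30,359.
Year 6: $144,284 × 2/28 = $10,306. Book value $20,053.
Year 7: $144,284 × 1/28 = $5,153. Book value $14,900.

$36,071; $30,918; $25,765; $20,612; $15,459; $10,306; $5,153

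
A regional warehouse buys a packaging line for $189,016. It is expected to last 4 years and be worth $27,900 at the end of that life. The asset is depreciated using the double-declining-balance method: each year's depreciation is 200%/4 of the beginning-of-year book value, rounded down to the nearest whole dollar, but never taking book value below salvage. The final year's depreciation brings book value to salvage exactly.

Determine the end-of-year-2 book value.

Depreciable base = $189,016 − $27,900 = $161,116.
Year 1: ⌊$189,016 × 200%/4⌋ = $94,508. Book value $94,508.
Year 2: ⌊$94,508 × 200%/4⌋ = $47,254. Book value $47,254.

$47,254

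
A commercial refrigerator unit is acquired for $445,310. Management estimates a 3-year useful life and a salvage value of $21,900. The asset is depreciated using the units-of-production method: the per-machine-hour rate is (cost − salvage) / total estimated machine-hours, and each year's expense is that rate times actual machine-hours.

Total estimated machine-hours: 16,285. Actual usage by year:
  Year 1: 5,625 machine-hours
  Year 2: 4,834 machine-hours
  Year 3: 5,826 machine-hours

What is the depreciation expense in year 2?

$125,684

Depreciable base = $445,310 − $21,900 = $423,410.
Rate = $423,410 / 16,285 machine-hours = $26 per machine-hour.
Year 1: 5,625 × $26 = $146,250. Book value $299,060.
Year 2: 4,834 × $26 = $125,684. Book value $173,376.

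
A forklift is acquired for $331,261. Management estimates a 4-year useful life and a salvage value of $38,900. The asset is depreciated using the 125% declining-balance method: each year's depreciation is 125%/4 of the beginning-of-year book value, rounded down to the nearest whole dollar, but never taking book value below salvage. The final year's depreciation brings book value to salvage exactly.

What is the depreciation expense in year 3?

Depreciable base = $331,261 − $38,900 = $292,361.
Year 1: ⌊$331,261 × 125%/4⌋ = $103,519. Book value $227,742.
Year 2: ⌊$227,742 × 125%/4⌋ = $71,169. Book value $156,573.
Year 3: ⌊$156,573 × 125%/4⌋ = $48,929. Book value $107,644.

$48,929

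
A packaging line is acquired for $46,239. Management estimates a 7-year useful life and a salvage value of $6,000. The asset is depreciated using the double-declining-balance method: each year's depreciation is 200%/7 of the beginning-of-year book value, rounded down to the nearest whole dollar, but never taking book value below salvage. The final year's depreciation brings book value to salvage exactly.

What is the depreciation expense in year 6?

Depreciable base = $46,239 − $6,000 = $40,239.
Year 1: ⌊$46,239 × 200%/7⌋ = $13,211. Book value $33,028.
Year 2: ⌊$33,028 × 200%/7⌋ = $9,436. Book value $23,592.
Year 3: ⌊$23,592 × 200%/7⌋ = $6,740. Book value $16,852.
Year 4: ⌊$16,852 × 200%/7⌋ = $4,814. Book value $12,038.
Year 5: ⌊$12,038 × 200%/7⌋ = $3,439. Book value $8,599.
Year 6: ⌊$8,599 × 200%/7⌋ = $2,456. Book value $6,143.

$2,456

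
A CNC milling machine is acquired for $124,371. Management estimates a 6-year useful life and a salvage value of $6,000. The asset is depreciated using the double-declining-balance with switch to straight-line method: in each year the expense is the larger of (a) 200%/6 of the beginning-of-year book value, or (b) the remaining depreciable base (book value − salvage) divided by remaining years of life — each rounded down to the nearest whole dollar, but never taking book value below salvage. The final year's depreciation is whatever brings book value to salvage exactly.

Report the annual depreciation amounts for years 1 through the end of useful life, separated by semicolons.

$41,457; $27,638; $18,425; $12,283; $9,284; $9,284

Depreciable base = $124,371 − $6,000 = $118,371.
Year 1: DB = ⌊$124,371 × 200%/6⌋ = $41,457; SL = ⌊$118,371/6⌋ = $19,728 → take DB $41,457. Book value $82,914.
Year 2: DB = ⌊$82,914 × 200%/6⌋ = $27,638; SL = ⌊$76,914/5⌋ = $15,382 → take DB $27,638. Book value $55,276.
Year 3: DB = ⌊$55,276 × 200%/6⌋ = $18,425; SL = ⌊$49,276/4⌋ = $12,319 → take DB $18,425. Book value $36,851.
Year 4: DB = ⌊$36,851 × 200%/6⌋ = $12,283; SL = ⌊$30,851/3⌋ = $10,283 → take DB $12,283. Book value $24,568.
Year 5: DB = ⌊$24,568 × 200%/6⌋ = $8,189; SL = ⌊$18,568/2⌋ = $9,284 → take SL $9,284. Book value $15,284.
Year 6 (final): $15,284 − $6,000 = $9,284. Book value $6,000.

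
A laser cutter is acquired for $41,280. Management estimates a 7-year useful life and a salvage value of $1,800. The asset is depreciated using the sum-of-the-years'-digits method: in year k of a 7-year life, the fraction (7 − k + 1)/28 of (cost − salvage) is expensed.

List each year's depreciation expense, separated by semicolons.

$9,870; $8,460; $7,050; $5,640; $4,230; $2,820; $1,410

Depreciable base = $41,280 − $1,800 = $39,480.
Sum of the years' digits = 7+6+5+4+3+2+1 = 28.
Year 1: $39,480 × 7/28 = $9,870. Book value $31,410.
Year 2: $39,480 × 6/28 = $8,460. Book value $22,950.
Year 3: $39,480 × 5/28 = $7,050. Book value $15,900.
Year 4: $39,480 × 4/28 = $5,640. Book value $10,260.
Year 5: $39,480 × 3/28 = $4,230. Book value $6,030.
Year 6: $39,480 × 2/28 = $2,820. Book value $3,210.
Year 7: $39,480 × 1/28 = $1,410. Book value $1,800.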